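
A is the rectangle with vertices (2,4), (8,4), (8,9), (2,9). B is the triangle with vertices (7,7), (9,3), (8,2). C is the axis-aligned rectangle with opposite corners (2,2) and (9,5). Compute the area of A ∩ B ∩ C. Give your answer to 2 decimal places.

The intersection is the polygon with vertices (7.6,4), (7.4,5), (8,5), (8,4).
By the shoelace formula its area is 0.50.

0.50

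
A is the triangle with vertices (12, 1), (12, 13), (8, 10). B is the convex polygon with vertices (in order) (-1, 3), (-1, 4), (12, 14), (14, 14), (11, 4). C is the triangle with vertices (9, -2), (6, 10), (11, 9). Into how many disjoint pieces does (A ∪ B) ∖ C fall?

2

(A ∪ B) ∖ C splits into 2 disjoint pieces (area 29.8191, area 28.8065).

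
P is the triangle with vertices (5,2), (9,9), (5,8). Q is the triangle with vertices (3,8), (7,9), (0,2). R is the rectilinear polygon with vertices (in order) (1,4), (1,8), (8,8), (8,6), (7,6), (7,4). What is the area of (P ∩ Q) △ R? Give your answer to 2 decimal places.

25.67

|P ∩ Q| = 0.6667.
|(P ∩ Q) ∩ R| = 0.5.
|(P ∩ Q) △ R| = 0.6667 + 26 − 1 = 25.67.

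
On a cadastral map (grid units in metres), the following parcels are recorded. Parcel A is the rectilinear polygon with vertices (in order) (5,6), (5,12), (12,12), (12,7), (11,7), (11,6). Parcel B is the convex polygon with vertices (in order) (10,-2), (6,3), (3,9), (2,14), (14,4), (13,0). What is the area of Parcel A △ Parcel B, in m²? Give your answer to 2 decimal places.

|Parcel A| = 41, |Parcel B| = 77.5, |Parcel A∩Parcel B| = 18.
|Parcel A △ Parcel B| = |Parcel A| + |Parcel B| − 2·|Parcel A∩Parcel B| = 41 + 77.5 − 36 = 82.50.

82.50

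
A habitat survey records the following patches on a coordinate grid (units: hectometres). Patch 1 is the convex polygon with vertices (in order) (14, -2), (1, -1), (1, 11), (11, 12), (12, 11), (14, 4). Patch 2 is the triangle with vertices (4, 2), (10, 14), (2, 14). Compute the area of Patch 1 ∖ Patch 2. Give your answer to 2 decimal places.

131.15

|Patch 1| = 161, |Patch 1∩Patch 2| = 29.8499.
|Patch 1 ∖ Patch 2| = |Patch 1| − |Patch 1∩Patch 2| = 161 − 29.8499 = 131.15.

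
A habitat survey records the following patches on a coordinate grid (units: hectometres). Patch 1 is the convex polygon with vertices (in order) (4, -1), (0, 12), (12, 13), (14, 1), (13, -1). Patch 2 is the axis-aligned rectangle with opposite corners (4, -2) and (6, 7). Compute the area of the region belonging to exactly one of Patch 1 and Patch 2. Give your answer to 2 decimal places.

|Patch 1| = 151, |Patch 2| = 18, |Patch 1∩Patch 2| = 16.
|Patch 1 △ Patch 2| = |Patch 1| + |Patch 2| − 2·|Patch 1∩Patch 2| = 151 + 18 − 32 = 137.00.

137.00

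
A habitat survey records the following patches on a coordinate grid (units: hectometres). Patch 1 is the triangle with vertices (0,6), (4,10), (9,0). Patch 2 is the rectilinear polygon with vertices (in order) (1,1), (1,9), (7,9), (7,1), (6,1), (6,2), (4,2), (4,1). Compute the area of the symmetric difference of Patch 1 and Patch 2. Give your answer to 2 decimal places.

24.50

|Patch 1| = 30, |Patch 2| = 46, |Patch 1∩Patch 2| = 25.75.
|Patch 1 △ Patch 2| = |Patch 1| + |Patch 2| − 2·|Patch 1∩Patch 2| = 30 + 46 − 51.5 = 24.50.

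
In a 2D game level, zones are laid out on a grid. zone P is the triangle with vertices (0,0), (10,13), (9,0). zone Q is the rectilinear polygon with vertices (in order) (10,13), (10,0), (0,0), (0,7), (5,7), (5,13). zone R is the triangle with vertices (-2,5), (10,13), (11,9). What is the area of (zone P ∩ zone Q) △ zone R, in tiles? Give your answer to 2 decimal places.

|zone P ∩ zone Q| = 58.5.
|(zone P ∩ zone Q) ∩ zone R| = 8.619.
|(zone P ∩ zone Q) △ zone R| = 58.5 + 28 − 17.2381 = 69.26.

69.26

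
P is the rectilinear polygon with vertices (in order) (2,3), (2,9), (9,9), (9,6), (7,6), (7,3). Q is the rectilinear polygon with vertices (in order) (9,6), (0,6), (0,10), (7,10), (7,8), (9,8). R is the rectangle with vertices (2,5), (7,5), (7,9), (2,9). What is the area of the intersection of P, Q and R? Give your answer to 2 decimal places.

The intersection is the polygon with vertices (7,9), (7,8), (7,6), (2,6), (2,9).
By the shoelace formula its area is 15.00.

15.00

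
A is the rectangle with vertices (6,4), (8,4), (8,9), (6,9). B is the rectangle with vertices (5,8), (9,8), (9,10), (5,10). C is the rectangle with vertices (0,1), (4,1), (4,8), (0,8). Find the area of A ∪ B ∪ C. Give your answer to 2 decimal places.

By inclusion–exclusion:
Individual areas: |A| = 10, |B| = 8, |C| = 28.
|A∩B|: x∈[6,8], y∈[8,9] → 2·1 = 2.
|A∩C| = 0 (no overlap).
|B∩C| = 0 (no overlap).
|A∩B∩C| = 0.
|A ∪ B ∪ C| = 46 − 2 + 0 = 44.00.

44.00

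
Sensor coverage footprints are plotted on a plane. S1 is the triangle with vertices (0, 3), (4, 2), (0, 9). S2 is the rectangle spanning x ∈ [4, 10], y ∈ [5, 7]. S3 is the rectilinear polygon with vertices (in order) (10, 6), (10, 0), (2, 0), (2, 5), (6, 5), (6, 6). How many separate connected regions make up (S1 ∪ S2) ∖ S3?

2

(S1 ∪ S2) ∖ S3 splits into 2 disjoint pieces (area 9.0714, area 8).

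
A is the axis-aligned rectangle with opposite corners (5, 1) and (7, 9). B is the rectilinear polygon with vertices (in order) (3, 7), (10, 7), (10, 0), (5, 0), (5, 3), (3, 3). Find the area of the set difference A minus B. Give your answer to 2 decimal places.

|A| = 16, |A∩B| = 12.
|A ∖ B| = |A| − |A∩B| = 16 − 12 = 4.00.

4.00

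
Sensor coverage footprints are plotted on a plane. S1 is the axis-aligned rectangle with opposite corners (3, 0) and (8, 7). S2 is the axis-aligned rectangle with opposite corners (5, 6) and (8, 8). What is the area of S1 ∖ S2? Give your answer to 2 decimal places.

|S1∩S2|: x∈[5,8], y∈[6,7] → 3·1 = 3.
|S1| = 35.
|S1 ∖ S2| = |S1| − |S1∩S2| = 35 − 3 = 32.00.

32.00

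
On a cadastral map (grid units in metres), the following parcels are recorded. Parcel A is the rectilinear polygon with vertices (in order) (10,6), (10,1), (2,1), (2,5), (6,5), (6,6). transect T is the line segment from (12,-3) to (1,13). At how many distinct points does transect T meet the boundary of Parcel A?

2

The segment meets the boundary at (6,5.727), (9.25,1).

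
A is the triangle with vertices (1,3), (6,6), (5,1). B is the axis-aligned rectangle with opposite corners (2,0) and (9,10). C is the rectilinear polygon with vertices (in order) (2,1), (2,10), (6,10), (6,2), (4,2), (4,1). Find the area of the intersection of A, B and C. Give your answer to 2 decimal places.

The intersection is the polygon with vertices (5.2,2), (4,2), (4,1.5), (2,2.5), (2,3.6), (6,6).
By the shoelace formula its area is 9.60.

9.60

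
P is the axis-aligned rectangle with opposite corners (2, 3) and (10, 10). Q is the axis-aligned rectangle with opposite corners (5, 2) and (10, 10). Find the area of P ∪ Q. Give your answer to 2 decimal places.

By inclusion–exclusion:
Individual areas: |P| = 56, |Q| = 40.
|P∩Q|: x∈[5,10], y∈[3,10] → 5·7 = 35.
|P ∪ Q| = 96 − 35 = 61.00.

61.00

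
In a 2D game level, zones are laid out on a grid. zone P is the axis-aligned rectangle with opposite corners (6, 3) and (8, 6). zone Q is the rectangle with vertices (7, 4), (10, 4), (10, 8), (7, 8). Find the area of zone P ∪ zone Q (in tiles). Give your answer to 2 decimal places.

By inclusion–exclusion:
Individual areas: |zone P| = 6, |zone Q| = 12.
|zone P∩zone Q|: x∈[7,8], y∈[4,6] → 1·2 = 2.
|zone P ∪ zone Q| = 18 − 2 = 16.00.

16.00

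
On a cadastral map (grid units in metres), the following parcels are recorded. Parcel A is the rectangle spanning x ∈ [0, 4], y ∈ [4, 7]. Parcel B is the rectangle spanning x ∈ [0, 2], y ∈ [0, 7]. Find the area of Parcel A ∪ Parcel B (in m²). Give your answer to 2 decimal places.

20.00

By inclusion–exclusion:
Individual areas: |Parcel A| = 12, |Parcel B| = 14.
|Parcel A∩Parcel B|: x∈[0,2], y∈[4,7] → 2·3 = 6.
|Parcel A ∪ Parcel B| = 26 − 6 = 20.00.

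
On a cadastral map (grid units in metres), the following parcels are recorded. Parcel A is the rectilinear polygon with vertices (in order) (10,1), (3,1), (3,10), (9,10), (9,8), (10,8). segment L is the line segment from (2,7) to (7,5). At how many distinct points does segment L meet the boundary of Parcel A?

1

The segment meets the boundary at (3,6.6).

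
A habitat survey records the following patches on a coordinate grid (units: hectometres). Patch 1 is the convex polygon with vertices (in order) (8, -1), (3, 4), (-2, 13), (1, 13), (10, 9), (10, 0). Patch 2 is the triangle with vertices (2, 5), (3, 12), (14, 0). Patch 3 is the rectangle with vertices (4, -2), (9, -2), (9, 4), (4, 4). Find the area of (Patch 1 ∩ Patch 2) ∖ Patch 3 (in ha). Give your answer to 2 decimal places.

34.50

|Patch 1 ∩ Patch 2| = 38.9111.
|(Patch 1 ∩ Patch 2) ∩ Patch 3| = 4.4083.
|(Patch 1 ∩ Patch 2) ∖ Patch 3| = 38.9111 − 4.4083 = 34.50.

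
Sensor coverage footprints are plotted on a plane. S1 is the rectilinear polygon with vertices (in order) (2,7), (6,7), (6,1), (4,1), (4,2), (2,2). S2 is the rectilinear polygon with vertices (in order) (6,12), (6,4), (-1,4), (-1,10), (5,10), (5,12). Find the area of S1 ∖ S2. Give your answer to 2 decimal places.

|S1| = 22, |S1∩S2| = 12.
|S1 ∖ S2| = |S1| − |S1∩S2| = 22 − 12 = 10.00.

10.00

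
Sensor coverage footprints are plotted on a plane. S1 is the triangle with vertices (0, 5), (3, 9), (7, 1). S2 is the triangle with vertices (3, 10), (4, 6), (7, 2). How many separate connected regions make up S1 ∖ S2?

1

S1 ∖ S2 is a single connected region.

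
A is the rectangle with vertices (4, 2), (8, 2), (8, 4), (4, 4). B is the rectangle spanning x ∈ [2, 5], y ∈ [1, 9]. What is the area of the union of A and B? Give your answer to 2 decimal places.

By inclusion–exclusion:
Individual areas: |A| = 8, |B| = 24.
|A∩B|: x∈[4,5], y∈[2,4] → 1·2 = 2.
|A ∪ B| = 32 − 2 = 30.00.

30.00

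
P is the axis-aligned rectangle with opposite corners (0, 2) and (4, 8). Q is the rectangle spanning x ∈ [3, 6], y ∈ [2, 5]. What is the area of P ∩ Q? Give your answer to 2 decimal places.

3.00

|P∩Q|: x∈[3,4], y∈[2,5] → 1·3 = 3.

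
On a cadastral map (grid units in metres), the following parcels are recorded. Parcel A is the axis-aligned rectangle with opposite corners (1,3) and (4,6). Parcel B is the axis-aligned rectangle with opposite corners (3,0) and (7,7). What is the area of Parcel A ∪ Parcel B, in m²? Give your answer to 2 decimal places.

By inclusion–exclusion:
Individual areas: |Parcel A| = 9, |Parcel B| = 28.
|Parcel A∩Parcel B|: x∈[3,4], y∈[3,6] → 1·3 = 3.
|Parcel A ∪ Parcel B| = 37 − 3 = 34.00.

34.00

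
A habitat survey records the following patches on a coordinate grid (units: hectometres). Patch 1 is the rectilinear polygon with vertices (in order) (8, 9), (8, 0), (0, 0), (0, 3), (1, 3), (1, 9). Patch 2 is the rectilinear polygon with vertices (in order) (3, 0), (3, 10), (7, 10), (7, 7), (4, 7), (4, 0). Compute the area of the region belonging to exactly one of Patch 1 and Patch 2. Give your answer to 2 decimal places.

55.00

|Patch 1| = 66, |Patch 2| = 19, |Patch 1∩Patch 2| = 15.
|Patch 1 △ Patch 2| = |Patch 1| + |Patch 2| − 2·|Patch 1∩Patch 2| = 66 + 19 − 30 = 55.00.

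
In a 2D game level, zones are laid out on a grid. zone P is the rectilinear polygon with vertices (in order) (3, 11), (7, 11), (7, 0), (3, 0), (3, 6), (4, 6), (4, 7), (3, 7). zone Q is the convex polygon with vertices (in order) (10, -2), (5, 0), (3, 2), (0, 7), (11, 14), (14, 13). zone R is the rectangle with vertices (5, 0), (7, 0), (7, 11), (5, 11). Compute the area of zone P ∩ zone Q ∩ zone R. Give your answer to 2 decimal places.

The intersection is the polygon with vertices (7,0), (5,0), (5,10.182), (6.286,11), (7,11).
By the shoelace formula its area is 21.47.

21.47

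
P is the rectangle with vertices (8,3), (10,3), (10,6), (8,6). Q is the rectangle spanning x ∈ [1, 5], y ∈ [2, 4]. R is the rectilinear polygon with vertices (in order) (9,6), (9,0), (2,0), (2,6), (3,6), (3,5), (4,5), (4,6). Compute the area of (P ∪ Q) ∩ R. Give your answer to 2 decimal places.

9.00

|P ∪ Q| = 14.
|(P ∪ Q) ∩ R| = 9.00.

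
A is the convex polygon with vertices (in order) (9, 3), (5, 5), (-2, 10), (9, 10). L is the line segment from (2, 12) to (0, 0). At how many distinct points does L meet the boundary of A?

2

The segment meets the boundary at (1.277,7.66), (1.667,10).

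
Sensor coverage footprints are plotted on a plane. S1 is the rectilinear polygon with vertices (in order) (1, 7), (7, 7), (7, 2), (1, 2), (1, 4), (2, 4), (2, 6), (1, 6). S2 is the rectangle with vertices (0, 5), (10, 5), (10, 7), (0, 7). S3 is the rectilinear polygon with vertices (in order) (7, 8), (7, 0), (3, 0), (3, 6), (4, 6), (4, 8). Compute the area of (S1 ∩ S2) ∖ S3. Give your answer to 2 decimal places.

4.00

|S1 ∩ S2| = 11.
|(S1 ∩ S2) ∩ S3| = 7.
|(S1 ∩ S2) ∖ S3| = 11 − 7 = 4.00.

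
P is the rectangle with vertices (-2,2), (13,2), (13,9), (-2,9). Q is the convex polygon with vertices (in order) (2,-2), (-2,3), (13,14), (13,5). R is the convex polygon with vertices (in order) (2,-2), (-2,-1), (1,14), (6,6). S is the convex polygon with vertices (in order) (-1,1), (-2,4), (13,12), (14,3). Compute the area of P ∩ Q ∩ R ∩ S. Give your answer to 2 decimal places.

24.37

The intersection is the polygon with vertices (-1.36,2.2), (-1.062,3.688), (3,6.667), (4.938,7.7), (6,6), (4,2), (-1.2,2).
By the shoelace formula its area is 24.37.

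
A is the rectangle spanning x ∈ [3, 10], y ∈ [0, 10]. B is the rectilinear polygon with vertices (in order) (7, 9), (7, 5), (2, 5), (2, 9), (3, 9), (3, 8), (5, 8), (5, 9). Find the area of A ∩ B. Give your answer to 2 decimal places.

14.00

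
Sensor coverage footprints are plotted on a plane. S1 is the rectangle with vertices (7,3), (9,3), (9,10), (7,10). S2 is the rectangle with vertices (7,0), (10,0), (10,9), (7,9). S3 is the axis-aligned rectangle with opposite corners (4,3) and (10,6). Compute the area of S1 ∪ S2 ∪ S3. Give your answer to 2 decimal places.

By inclusion–exclusion:
Individual areas: |S1| = 14, |S2| = 27, |S3| = 18.
|S1∩S2|: x∈[7,9], y∈[3,9] → 2·6 = 12.
|S1∩S3|: x∈[7,9], y∈[3,6] → 2·3 = 6.
|S2∩S3|: x∈[7,10], y∈[3,6] → 3·3 = 9.
|S1∩S2∩S3| = 6.
|S1 ∪ S2 ∪ S3| = 59 − 27 + 6 = 38.00.

38.00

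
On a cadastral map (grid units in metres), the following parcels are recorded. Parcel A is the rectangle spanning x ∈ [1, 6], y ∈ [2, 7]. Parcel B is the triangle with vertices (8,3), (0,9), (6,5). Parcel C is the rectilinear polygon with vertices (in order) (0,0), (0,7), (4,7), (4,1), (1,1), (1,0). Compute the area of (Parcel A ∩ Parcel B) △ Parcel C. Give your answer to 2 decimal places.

25.50

|Parcel A ∩ Parcel B| = 1.1667.
|(Parcel A ∩ Parcel B) ∩ Parcel C| = 0.3333.
|(Parcel A ∩ Parcel B) △ Parcel C| = 1.1667 + 25 − 0.6667 = 25.50.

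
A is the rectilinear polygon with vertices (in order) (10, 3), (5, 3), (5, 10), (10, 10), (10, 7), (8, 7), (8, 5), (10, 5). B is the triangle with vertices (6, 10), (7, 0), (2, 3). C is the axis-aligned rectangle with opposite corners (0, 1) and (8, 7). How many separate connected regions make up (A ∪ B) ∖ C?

(A ∪ B) ∖ C splits into 3 disjoint pieces (area 0.7833, area 15.4464, area 4).

3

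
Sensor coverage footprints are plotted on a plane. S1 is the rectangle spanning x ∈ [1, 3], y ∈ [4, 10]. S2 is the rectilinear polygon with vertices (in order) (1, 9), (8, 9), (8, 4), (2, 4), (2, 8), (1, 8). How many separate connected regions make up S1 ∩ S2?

1

S1 ∩ S2 is a single connected region.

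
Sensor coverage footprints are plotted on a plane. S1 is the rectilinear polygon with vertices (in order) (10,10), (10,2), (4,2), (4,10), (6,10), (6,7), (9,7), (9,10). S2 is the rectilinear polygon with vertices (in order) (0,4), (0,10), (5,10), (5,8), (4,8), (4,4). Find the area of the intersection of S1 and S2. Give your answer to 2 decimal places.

2.00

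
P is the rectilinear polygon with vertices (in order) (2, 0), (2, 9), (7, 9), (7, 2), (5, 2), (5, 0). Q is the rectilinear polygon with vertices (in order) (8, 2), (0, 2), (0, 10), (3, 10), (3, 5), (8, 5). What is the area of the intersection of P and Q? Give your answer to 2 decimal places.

The intersection is the polygon with vertices (2,9), (3,9), (3,5), (7,5), (7,2), (5,2), (2,2).
By the shoelace formula its area is 19.00.

19.00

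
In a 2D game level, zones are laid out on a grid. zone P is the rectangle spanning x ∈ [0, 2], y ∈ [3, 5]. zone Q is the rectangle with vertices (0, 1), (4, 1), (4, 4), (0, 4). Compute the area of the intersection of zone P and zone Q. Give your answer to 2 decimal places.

|zone P∩zone Q|: x∈[0,2], y∈[3,4] → 2·1 = 2.

2.00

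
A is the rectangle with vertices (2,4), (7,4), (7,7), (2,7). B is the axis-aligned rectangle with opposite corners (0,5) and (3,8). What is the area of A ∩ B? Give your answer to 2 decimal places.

|A∩B|: x∈[2,3], y∈[5,7] → 1·2 = 2.

2.00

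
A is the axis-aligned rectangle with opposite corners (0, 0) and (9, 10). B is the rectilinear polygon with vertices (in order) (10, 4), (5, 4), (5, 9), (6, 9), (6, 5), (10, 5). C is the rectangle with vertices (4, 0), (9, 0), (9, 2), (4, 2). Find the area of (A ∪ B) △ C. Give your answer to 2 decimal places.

81.00

|A ∪ B| = 91.
|(A ∪ B) ∩ C| = 10.
|(A ∪ B) △ C| = 91 + 10 − 20 = 81.00.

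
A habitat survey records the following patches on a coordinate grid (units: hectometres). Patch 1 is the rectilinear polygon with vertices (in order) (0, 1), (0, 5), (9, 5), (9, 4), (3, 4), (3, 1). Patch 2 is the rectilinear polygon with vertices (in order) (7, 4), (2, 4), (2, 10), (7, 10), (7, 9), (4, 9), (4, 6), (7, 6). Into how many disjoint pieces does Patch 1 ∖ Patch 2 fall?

2

Patch 1 ∖ Patch 2 splits into 2 disjoint pieces (area 11, area 2).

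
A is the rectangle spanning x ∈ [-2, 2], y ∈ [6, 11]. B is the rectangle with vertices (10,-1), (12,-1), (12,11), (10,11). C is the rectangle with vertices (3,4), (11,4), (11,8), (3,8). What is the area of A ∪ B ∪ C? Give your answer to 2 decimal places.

72.00

By inclusion–exclusion:
Individual areas: |A| = 20, |B| = 24, |C| = 32.
|A∩B| = 0 (no overlap).
|A∩C| = 0 (no overlap).
|B∩C|: x∈[10,11], y∈[4,8] → 1·4 = 4.
|A∩B∩C| = 0.
|A ∪ B ∪ C| = 76 − 4 + 0 = 72.00.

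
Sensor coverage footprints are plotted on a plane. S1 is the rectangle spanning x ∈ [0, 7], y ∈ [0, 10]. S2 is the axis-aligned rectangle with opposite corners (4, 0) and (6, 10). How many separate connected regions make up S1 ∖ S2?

2

S1 ∖ S2 splits into 2 disjoint pieces (area 10, area 40).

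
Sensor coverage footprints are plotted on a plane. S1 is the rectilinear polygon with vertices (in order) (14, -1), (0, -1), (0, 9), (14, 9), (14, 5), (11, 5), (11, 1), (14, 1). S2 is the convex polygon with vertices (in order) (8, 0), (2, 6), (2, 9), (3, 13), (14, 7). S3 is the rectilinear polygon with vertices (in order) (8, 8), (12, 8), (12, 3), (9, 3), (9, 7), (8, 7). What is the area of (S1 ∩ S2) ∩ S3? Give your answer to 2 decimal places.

|S1 ∩ S2| = 64.369.
|(S1 ∩ S2) ∩ S3| = 13.89.

13.89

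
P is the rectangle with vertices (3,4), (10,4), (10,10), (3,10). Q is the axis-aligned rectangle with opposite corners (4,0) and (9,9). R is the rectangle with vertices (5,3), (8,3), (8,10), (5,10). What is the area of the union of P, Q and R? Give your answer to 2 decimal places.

By inclusion–exclusion:
Individual areas: |P| = 42, |Q| = 45, |R| = 21.
|P∩Q|: x∈[4,9], y∈[4,9] → 5·5 = 25.
|P∩R|: x∈[5,8], y∈[4,10] → 3·6 = 18.
|Q∩R|: x∈[5,8], y∈[3,9] → 3·6 = 18.
|P∩Q∩R| = 15.
|P ∪ Q ∪ R| = 108 − 61 + 15 = 62.00.

62.00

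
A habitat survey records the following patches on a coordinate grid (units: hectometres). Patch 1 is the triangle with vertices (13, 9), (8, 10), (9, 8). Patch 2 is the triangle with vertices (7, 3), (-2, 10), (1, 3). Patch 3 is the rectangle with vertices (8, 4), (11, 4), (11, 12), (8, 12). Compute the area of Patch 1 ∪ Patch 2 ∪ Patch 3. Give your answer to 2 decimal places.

45.90

By inclusion–exclusion:
Individual areas: |Patch 1| = 4.5, |Patch 2| = 21, |Patch 3| = 24.
|Patch 1∩Patch 2| = 0.
|Patch 1∩Patch 3| = 3.6.
|Patch 2∩Patch 3| = 0.
|Patch 1∩Patch 2∩Patch 3| = 0.
|Patch 1 ∪ Patch 2 ∪ Patch 3| = 49.5 − 3.6 + 0 = 45.90.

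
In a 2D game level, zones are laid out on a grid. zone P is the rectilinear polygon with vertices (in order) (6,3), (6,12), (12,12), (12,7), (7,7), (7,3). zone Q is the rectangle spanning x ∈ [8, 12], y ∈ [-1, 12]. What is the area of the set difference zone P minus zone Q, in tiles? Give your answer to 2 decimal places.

14.00

|zone P| = 34, |zone P∩zone Q| = 20.
|zone P ∖ zone Q| = |zone P| − |zone P∩zone Q| = 34 − 20 = 14.00.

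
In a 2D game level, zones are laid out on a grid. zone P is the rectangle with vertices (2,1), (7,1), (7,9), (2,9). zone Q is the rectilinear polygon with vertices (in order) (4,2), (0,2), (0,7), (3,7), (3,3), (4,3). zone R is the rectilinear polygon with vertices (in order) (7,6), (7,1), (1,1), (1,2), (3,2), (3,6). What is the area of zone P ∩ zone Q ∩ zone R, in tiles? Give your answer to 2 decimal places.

1.00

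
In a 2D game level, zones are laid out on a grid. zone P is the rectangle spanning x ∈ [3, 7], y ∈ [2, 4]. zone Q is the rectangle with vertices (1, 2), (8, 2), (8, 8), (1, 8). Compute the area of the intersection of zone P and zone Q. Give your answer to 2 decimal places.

|zone P∩zone Q|: x∈[3,7], y∈[2,4] → 4·2 = 8.

8.00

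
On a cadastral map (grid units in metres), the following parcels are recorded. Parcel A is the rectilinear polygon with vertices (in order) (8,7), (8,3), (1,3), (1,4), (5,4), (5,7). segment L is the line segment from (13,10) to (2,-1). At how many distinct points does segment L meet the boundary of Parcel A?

The segment meets the boundary at (6,3), (8,5).

2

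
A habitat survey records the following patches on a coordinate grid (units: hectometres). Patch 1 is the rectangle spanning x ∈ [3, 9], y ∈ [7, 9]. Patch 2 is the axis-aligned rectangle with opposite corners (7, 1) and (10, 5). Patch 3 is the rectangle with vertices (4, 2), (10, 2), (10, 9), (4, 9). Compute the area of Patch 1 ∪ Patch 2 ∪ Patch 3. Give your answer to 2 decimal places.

47.00

By inclusion–exclusion:
Individual areas: |Patch 1| = 12, |Patch 2| = 12, |Patch 3| = 42.
|Patch 1∩Patch 2| = 0 (no overlap).
|Patch 1∩Patch 3|: x∈[4,9], y∈[7,9] → 5·2 = 10.
|Patch 2∩Patch 3|: x∈[7,10], y∈[2,5] → 3·3 = 9.
|Patch 1∩Patch 2∩Patch 3| = 0.
|Patch 1 ∪ Patch 2 ∪ Patch 3| = 66 − 19 + 0 = 47.00.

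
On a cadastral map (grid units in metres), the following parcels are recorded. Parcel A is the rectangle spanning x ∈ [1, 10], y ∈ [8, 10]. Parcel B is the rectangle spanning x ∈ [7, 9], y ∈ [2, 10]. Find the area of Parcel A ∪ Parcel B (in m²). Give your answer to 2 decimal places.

By inclusion–exclusion:
Individual areas: |Parcel A| = 18, |Parcel B| = 16.
|Parcel A∩Parcel B|: x∈[7,9], y∈[8,10] → 2·2 = 4.
|Parcel A ∪ Parcel B| = 34 − 4 = 30.00.

30.00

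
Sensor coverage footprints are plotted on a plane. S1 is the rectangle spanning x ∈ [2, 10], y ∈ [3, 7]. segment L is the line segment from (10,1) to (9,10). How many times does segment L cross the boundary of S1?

2

The segment meets the boundary at (9.333,7), (9.778,3).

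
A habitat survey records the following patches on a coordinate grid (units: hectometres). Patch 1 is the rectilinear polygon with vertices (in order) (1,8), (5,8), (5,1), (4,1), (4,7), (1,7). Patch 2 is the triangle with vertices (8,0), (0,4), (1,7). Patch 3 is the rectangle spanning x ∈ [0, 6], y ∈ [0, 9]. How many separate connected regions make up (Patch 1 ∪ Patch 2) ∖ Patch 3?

1

(Patch 1 ∪ Patch 2) ∖ Patch 3 is a single connected region.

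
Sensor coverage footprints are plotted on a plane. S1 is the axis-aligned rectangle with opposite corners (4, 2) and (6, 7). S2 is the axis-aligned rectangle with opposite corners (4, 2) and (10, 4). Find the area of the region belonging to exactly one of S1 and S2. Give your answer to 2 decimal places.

14.00

|S1∩S2|: x∈[4,6], y∈[2,4] → 2·2 = 4.
|S1 △ S2| = |S1| + |S2| − 2·|S1∩S2| = 10 + 12 − 8 = 14.00.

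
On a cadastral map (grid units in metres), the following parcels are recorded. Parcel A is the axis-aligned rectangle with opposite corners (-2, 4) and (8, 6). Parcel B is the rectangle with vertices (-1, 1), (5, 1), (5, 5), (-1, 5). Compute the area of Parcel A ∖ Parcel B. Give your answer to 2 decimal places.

14.00

|Parcel A∩Parcel B|: x∈[-1,5], y∈[4,5] → 6·1 = 6.
|Parcel A| = 20.
|Parcel A ∖ Parcel B| = |Parcel A| − |Parcel A∩Parcel B| = 20 − 6 = 14.00.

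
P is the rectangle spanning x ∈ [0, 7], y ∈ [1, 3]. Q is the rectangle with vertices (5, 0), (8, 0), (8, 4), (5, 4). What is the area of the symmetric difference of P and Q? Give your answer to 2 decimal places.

18.00

|P∩Q|: x∈[5,7], y∈[1,3] → 2·2 = 4.
|P △ Q| = |P| + |Q| − 2·|P∩Q| = 14 + 12 − 8 = 18.00.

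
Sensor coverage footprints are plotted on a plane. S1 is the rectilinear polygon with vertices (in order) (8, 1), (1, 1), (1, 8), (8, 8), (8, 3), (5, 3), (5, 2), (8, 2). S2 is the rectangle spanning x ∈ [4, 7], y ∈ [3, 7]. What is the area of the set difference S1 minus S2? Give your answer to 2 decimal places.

|S1| = 46, |S1∩S2| = 12.
|S1 ∖ S2| = |S1| − |S1∩S2| = 46 − 12 = 34.00.

34.00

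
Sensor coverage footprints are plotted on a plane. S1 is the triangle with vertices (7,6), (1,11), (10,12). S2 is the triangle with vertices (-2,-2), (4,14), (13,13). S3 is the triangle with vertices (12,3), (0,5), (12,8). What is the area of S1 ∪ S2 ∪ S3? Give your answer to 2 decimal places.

100.83

By inclusion–exclusion:
Individual areas: |S1| = 25.5, |S2| = 75, |S3| = 30.
|S1∩S2| = 23.4074.
|S1∩S3| = 0.4203.
|S2∩S3| = 5.8679.
|S1∩S2∩S3| = 0.0286.
|S1 ∪ S2 ∪ S3| = 130.5 − 29.6956 + 0.0286 = 100.83.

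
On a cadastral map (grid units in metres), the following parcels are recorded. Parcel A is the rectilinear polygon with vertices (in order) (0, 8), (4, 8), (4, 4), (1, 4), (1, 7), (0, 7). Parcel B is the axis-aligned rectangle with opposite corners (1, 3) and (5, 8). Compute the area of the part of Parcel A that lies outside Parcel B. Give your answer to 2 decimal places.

|Parcel A| = 13, |Parcel A∩Parcel B| = 12.
|Parcel A ∖ Parcel B| = |Parcel A| − |Parcel A∩Parcel B| = 13 − 12 = 1.00.

1.00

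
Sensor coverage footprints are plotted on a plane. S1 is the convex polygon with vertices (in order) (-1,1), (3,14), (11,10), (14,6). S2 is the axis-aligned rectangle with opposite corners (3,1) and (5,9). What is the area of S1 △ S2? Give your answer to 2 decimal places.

|S1| = 97.5, |S2| = 16, |S1∩S2| = 12.6667.
|S1 △ S2| = |S1| + |S2| − 2·|S1∩S2| = 97.5 + 16 − 25.3333 = 88.17.

88.17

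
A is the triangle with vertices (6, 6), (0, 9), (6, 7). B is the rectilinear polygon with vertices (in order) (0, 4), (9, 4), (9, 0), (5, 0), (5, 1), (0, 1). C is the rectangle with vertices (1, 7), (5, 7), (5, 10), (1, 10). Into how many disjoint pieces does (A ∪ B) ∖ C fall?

(A ∪ B) ∖ C splits into 3 disjoint pieces (area 1.1667, area 0.0833, area 31).

3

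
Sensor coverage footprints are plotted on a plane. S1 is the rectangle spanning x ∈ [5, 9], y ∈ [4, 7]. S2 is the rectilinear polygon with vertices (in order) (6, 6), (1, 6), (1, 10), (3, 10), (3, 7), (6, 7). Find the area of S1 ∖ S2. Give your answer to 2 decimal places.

11.00

|S1| = 12, |S1∩S2| = 1.
|S1 ∖ S2| = |S1| − |S1∩S2| = 12 − 1 = 11.00.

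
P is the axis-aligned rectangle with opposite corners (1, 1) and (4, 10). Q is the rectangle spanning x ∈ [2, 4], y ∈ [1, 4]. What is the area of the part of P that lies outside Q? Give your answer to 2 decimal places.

21.00

|P∩Q|: x∈[2,4], y∈[1,4] → 2·3 = 6.
|P| = 27.
|P ∖ Q| = |P| − |P∩Q| = 27 − 6 = 21.00.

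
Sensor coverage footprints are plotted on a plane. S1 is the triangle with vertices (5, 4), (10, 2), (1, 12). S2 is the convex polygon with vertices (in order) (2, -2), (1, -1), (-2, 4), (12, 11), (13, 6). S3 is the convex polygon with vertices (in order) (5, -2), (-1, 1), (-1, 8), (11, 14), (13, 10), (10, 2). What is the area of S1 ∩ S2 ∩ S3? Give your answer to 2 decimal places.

10.77

The intersection is the polygon with vertices (3.6,6.8), (5.035,7.517), (9.011,3.099), (8.387,2.645), (5,4).
By the shoelace formula its area is 10.77.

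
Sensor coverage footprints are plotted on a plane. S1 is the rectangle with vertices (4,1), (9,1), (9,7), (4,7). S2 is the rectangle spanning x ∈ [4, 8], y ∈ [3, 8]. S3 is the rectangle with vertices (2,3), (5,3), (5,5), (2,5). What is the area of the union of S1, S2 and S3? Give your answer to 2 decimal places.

By inclusion–exclusion:
Individual areas: |S1| = 30, |S2| = 20, |S3| = 6.
|S1∩S2|: x∈[4,8], y∈[3,7] → 4·4 = 16.
|S1∩S3|: x∈[4,5], y∈[3,5] → 1·2 = 2.
|S2∩S3|: x∈[4,5], y∈[3,5] → 1·2 = 2.
|S1∩S2∩S3| = 2.
|S1 ∪ S2 ∪ S3| = 56 − 20 + 2 = 38.00.

38.00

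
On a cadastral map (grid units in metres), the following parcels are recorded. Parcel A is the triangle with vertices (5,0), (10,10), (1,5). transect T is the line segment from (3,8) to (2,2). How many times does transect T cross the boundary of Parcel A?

2

The segment meets the boundary at (2.241,3.448), (2.653,5.918).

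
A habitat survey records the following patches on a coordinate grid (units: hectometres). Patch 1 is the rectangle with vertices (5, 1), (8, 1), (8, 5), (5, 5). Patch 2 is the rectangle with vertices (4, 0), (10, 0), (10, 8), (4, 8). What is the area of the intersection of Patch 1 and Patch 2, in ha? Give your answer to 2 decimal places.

12.00

|Patch 1∩Patch 2|: x∈[5,8], y∈[1,5] → 3·4 = 12.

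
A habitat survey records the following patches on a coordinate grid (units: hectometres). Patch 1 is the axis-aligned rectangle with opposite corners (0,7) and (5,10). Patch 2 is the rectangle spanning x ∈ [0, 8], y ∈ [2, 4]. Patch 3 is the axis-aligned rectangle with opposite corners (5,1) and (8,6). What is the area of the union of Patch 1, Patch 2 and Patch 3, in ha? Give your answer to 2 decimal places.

40.00

By inclusion–exclusion:
Individual areas: |Patch 1| = 15, |Patch 2| = 16, |Patch 3| = 15.
|Patch 1∩Patch 2| = 0 (no overlap).
|Patch 1∩Patch 3| = 0 (no overlap).
|Patch 2∩Patch 3|: x∈[5,8], y∈[2,4] → 3·2 = 6.
|Patch 1∩Patch 2∩Patch 3| = 0.
|Patch 1 ∪ Patch 2 ∪ Patch 3| = 46 − 6 + 0 = 40.00.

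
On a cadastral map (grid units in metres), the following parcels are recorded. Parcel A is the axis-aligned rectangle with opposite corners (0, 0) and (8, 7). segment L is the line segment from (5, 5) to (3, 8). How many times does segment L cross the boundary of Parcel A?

The segment meets the boundary at (3.667,7).

1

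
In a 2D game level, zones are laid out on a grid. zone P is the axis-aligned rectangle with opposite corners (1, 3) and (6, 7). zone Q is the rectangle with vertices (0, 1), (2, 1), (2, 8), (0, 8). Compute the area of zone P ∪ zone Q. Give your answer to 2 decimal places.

By inclusion–exclusion:
Individual areas: |zone P| = 20, |zone Q| = 14.
|zone P∩zone Q|: x∈[1,2], y∈[3,7] → 1·4 = 4.
|zone P ∪ zone Q| = 34 − 4 = 30.00.

30.00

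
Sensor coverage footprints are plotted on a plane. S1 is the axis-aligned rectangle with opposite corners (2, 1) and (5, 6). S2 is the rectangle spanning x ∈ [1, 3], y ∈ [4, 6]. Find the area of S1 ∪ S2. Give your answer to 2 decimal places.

17.00

By inclusion–exclusion:
Individual areas: |S1| = 15, |S2| = 4.
|S1∩S2|: x∈[2,3], y∈[4,6] → 1·2 = 2.
|S1 ∪ S2| = 19 − 2 = 17.00.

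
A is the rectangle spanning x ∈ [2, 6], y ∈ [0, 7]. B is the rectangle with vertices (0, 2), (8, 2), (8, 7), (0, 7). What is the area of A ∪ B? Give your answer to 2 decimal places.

By inclusion–exclusion:
Individual areas: |A| = 28, |B| = 40.
|A∩B|: x∈[2,6], y∈[2,7] → 4·5 = 20.
|A ∪ B| = 68 − 20 = 48.00.

48.00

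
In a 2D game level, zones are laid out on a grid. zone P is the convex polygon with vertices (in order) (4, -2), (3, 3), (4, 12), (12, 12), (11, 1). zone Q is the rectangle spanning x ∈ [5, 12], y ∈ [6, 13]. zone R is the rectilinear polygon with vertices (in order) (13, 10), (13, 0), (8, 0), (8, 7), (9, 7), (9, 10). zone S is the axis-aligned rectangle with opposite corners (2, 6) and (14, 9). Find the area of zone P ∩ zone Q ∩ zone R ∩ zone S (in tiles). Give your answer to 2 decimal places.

8.77

The intersection is the polygon with vertices (8,6), (8,7), (9,7), (9,9), (11.727,9), (11.454,6).
By the shoelace formula its area is 8.77.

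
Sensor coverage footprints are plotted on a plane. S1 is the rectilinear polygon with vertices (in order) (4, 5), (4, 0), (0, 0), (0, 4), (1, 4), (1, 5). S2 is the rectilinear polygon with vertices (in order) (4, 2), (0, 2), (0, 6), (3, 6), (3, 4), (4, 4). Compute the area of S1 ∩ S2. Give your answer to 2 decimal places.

10.00

The intersection is the polygon with vertices (4,2), (0,2), (0,4), (1,4), (1,5), (3,5), (3,4), (4,4).
By the shoelace formula its area is 10.00.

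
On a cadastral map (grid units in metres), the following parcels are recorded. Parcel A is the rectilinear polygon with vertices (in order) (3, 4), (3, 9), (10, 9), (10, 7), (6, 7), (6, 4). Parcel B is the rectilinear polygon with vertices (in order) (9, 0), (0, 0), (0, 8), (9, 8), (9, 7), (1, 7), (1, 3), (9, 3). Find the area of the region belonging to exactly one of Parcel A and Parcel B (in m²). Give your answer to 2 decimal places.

51.00

|Parcel A| = 23, |Parcel B| = 40, |Parcel A∩Parcel B| = 6.
|Parcel A △ Parcel B| = |Parcel A| + |Parcel B| − 2·|Parcel A∩Parcel B| = 23 + 40 − 12 = 51.00.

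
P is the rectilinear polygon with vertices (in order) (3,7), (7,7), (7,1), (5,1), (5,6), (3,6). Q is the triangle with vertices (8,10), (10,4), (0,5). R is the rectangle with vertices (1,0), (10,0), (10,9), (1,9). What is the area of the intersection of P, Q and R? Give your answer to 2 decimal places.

The intersection is the polygon with vertices (7,4.3), (5,4.5), (5,6), (3,6), (3,6.875), (3.2,7), (7,7).
By the shoelace formula its area is 7.19.

7.19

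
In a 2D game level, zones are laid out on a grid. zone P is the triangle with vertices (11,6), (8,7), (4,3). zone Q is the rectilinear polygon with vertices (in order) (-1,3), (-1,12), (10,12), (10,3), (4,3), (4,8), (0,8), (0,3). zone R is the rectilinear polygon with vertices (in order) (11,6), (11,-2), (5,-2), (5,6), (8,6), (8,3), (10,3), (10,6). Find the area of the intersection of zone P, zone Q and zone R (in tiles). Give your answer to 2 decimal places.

3.79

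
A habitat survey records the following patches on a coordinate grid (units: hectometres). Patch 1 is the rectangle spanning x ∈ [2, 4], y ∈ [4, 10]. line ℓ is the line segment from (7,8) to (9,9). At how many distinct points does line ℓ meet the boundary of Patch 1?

0

The segment lies entirely outside Patch 1 and never meets its boundary.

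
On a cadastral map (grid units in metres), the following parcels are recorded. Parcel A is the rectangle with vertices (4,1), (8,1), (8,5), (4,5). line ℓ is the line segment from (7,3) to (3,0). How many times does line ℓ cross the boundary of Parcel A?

1

The segment meets the boundary at (4.333,1).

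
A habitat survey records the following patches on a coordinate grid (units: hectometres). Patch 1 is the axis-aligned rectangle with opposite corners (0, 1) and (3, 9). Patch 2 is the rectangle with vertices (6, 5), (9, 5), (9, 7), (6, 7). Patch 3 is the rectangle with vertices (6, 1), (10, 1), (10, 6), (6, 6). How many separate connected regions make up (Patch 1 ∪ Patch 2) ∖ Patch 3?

(Patch 1 ∪ Patch 2) ∖ Patch 3 splits into 2 disjoint pieces (area 24, area 3).

2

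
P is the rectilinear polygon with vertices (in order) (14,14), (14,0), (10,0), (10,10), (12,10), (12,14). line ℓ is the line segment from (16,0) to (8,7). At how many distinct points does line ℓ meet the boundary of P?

The segment meets the boundary at (10,5.25), (14,1.75).

2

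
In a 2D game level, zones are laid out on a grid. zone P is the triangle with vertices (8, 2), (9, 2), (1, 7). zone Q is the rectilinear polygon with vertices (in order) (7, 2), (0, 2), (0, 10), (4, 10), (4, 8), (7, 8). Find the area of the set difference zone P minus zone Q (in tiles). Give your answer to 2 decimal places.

0.89

|zone P| = 2.5, |zone P∩zone Q| = 1.6071.
|zone P ∖ zone Q| = |zone P| − |zone P∩zone Q| = 2.5 − 1.6071 = 0.89.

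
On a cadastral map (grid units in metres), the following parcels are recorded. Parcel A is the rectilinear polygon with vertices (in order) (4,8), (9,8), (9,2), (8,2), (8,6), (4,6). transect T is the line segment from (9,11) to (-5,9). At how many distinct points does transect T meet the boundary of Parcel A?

0

The segment lies entirely outside Parcel A and never meets its boundary.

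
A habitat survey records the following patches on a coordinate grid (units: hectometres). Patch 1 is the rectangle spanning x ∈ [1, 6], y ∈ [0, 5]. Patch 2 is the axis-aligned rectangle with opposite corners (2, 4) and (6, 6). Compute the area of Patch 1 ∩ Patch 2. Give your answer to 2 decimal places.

|Patch 1∩Patch 2|: x∈[2,6], y∈[4,5] → 4·1 = 4.

4.00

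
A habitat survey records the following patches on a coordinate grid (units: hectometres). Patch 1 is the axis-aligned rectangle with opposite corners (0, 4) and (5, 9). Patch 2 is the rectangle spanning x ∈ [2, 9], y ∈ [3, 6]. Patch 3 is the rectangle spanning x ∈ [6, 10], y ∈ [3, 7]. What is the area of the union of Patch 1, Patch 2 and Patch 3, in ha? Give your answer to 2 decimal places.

By inclusion–exclusion:
Individual areas: |Patch 1| = 25, |Patch 2| = 21, |Patch 3| = 16.
|Patch 1∩Patch 2|: x∈[2,5], y∈[4,6] → 3·2 = 6.
|Patch 1∩Patch 3| = 0 (no overlap).
|Patch 2∩Patch 3|: x∈[6,9], y∈[3,6] → 3·3 = 9.
|Patch 1∩Patch 2∩Patch 3| = 0.
|Patch 1 ∪ Patch 2 ∪ Patch 3| = 62 − 15 + 0 = 47.00.

47.00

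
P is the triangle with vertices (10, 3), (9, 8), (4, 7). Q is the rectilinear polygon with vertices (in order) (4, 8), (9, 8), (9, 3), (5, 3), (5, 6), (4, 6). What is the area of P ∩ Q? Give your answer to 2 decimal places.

The intersection is the polygon with vertices (9,8), (9,3.667), (4,7).
By the shoelace formula its area is 10.83.

10.83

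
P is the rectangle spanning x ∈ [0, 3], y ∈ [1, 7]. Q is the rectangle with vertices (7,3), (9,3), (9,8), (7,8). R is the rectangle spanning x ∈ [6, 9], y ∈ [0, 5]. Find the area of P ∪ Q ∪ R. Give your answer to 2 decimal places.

39.00

By inclusion–exclusion:
Individual areas: |P| = 18, |Q| = 10, |R| = 15.
|P∩Q| = 0 (no overlap).
|P∩R| = 0 (no overlap).
|Q∩R|: x∈[7,9], y∈[3,5] → 2·2 = 4.
|P∩Q∩R| = 0.
|P ∪ Q ∪ R| = 43 − 4 + 0 = 39.00.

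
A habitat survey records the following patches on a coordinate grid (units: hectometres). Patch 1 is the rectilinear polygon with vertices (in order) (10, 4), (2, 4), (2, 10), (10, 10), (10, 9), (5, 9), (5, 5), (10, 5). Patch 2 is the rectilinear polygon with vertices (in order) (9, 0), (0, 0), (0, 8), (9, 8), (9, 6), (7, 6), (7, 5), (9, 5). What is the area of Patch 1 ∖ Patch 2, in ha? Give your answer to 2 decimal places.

|Patch 1| = 28, |Patch 1∩Patch 2| = 16.
|Patch 1 ∖ Patch 2| = |Patch 1| − |Patch 1∩Patch 2| = 28 − 16 = 12.00.

12.00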